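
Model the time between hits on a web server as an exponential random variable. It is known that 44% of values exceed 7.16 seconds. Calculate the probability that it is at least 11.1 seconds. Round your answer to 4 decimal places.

e^(−λ·7.16) = 0.44 ⇒ λ = −ln(0.44)/7.16 = 0.114662.
P(X > 11.1) = e^(−0.114662·11.1) = e^(−1.2727) ≈ 0.2801.

0.2801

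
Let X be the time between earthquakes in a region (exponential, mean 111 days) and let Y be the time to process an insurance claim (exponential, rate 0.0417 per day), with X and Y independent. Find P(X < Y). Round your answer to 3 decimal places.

0.178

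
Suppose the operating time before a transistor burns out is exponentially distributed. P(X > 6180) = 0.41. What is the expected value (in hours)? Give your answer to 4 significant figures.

e^(−λ·6180) = 0.41 ⇒ λ = −ln(0.41)/6180 = 0.000144272.
Mean = 1/λ = 6931.37 hours.

6931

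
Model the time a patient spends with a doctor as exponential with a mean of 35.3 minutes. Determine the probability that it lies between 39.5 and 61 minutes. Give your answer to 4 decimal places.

The rate is λ = 1/35.3 = 0.0283286 per minute.
P(39.5 < X < 61) = e^(−λ·39.5) − e^(−λ·61) = 0.32661 − 0.17763 ≈ 0.1490.

0.1490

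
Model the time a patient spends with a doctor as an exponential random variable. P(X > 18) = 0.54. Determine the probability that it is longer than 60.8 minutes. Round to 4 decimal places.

e^(−λ·18) = 0.54 ⇒ λ = −ln(0.54)/18 = 0.0342326.
P(X > 60.8) = e^(−0.0342326·60.8) = e^(−2.0813) ≈ 0.1248.

0.1248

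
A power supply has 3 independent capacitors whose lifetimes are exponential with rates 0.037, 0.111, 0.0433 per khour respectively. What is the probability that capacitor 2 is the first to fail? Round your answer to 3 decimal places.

0.580

The time to first failure is exponential with rate Σλ = 0.037 + 0.111 + 0.0433 = 0.1913.
P(capacitor 2 first) = λ_2/Σλ = 0.111/0.1913 ≈ 0.580.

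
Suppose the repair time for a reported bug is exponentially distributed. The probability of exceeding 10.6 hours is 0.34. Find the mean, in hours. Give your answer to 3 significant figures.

e^(−λ·10.6) = 0.34 ⇒ λ = −ln(0.34)/10.6 = 0.101774.
Mean = 1/λ = 9.82564 hours.

9.83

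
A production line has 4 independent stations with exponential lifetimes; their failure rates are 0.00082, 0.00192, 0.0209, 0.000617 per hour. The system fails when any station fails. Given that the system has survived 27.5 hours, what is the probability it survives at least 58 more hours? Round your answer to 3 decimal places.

0.245

Time to first failure ~ Exp(Σλ) with Σλ = 0.024257.
By memorylessness, P(T > 27.5+58 | T > 27.5) = P(T > 58) = e^(−0.024257·58) ≈ 0.245.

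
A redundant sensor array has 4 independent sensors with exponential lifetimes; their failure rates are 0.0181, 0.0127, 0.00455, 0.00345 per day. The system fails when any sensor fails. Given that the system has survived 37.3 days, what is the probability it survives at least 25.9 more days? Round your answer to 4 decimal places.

Time to first failure ~ Exp(Σλ) with Σλ = 0.0388.
By memorylessness, P(T > 37.3+25.9 | T > 37.3) = P(T > 25.9) = e^(−0.0388·25.9) ≈ 0.3661.

0.3661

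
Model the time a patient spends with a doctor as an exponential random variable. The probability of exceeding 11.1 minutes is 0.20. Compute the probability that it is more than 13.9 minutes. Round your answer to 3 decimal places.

0.133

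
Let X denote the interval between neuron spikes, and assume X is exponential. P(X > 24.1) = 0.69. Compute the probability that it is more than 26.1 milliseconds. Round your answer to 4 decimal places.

e^(−λ·24.1) = 0.69 ⇒ λ = −ln(0.69)/24.1 = 0.0153968.
P(X > 26.1) = e^(−0.0153968·26.1) = e^(−0.40186) ≈ 0.6691.

0.6691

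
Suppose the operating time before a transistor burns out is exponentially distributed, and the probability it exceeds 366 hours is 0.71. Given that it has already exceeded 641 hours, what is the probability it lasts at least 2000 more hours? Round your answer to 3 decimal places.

0.154

From e^(−λ·366) = 0.71, λ = −ln(0.71)/366 = 0.000935766.
Memoryless: P(X > 641+2000 | X > 641) = P(X > 2000) = e^(−0.000935766·2000) ≈ 0.154.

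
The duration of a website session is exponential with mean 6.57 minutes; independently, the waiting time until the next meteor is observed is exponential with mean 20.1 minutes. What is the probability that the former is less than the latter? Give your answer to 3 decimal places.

0.754

λ_1 = 1/6.57 = 0.152207, λ_2 = 1/20.1 = 0.0497512.
For independent exponentials, P(the former < the latter) = λ_1/(λ_1+λ_2) = 0.152207/0.201958 ≈ 0.754.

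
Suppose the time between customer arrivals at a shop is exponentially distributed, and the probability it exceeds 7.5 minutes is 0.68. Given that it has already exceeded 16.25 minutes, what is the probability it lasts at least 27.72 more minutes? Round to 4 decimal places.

From e^(−λ·7.5) = 0.68, λ = −ln(0.68)/7.5 = 0.0514217.
Memoryless: P(X > 16.25+27.72 | X > 16.25) = P(X > 27.72) = e^(−0.0514217·27.72) ≈ 0.2404.

0.2404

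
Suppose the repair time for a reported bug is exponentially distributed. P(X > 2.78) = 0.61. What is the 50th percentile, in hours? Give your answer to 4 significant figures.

3.898

e^(−λ·2.78) = 0.61 ⇒ λ = −ln(0.61)/2.78 = 0.177804.
50th percentile: 1 − e^(−λt) = 0.5, t = −ln(0.5)/λ = 3.89837 hours.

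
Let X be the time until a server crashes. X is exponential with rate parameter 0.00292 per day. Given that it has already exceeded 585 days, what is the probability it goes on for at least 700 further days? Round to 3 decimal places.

P(X > s+t | X > s) = e^(−λ(s+t))/e^(−λs) = e^(−λt), independent of s = 585.
P(X > 700) = e^(−2.044) ≈ 0.130.

0.130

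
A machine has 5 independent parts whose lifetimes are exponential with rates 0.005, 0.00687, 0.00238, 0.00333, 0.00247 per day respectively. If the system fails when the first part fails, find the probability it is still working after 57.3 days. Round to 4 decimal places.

The time to first failure is exponential with rate Σλ = 0.005 + 0.00687 + 0.00238 + 0.00333 + 0.00247 = 0.02005.
P(min > 57.3) = e^(−0.02005·57.3) = e^(−1.1489) ≈ 0.3170.

0.3170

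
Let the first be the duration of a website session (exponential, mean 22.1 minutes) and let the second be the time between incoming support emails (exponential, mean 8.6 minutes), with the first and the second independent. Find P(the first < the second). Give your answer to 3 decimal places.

λ_1 = 1/22.1 = 0.0452489, λ_2 = 1/8.6 = 0.116279.
For independent exponentials, P(the first < the second) = λ_1/(λ_1+λ_2) = 0.0452489/0.161528 ≈ 0.280.

0.280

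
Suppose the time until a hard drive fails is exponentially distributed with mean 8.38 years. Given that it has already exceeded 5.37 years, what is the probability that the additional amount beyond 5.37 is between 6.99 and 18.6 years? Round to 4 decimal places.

0.3256

The rate is λ = 1/8.38 = 0.119332 per year.
Memoryless: the residual past 5.37 is again Exp(λ).
P(6.99 < residual < 18.6) = e^(−λ·6.99) − e^(−λ·18.6) = 0.43425 − 0.10866 ≈ 0.3256.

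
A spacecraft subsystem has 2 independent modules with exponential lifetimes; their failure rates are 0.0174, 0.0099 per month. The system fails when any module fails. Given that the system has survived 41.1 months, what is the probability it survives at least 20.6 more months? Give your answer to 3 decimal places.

Time to first failure ~ Exp(Σλ) with Σλ = 0.0273.
By memorylessness, P(T > 41.1+20.6 | T > 41.1) = P(T > 20.6) = e^(−0.0273·20.6) ≈ 0.570.

0.570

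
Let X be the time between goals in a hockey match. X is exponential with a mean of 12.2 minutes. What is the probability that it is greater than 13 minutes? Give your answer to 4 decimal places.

0.3445

The rate is λ = 1/12.2 = 0.0819672 per minute.
P(X > 13) = e^(−λ·13) = e^(−1.0656) ≈ 0.3445.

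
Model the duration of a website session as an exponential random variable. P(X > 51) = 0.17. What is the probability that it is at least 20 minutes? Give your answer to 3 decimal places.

0.499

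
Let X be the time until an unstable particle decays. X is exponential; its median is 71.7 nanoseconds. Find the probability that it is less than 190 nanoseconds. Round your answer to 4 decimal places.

0.8407

For an exponential, median = ln(2)/λ, so λ = ln 2 / 71.7 = 0.00966732 per nanosecond.
P(X ≤ 190) = 1 − e^(−λ·190) = 1 − e^(−1.8368) ≈ 0.8407.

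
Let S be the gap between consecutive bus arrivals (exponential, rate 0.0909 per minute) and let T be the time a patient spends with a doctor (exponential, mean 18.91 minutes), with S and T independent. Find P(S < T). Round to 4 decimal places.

λ_1 = 0.0909, λ_2 = 1/18.91 = 0.0528821.
For independent exponentials, P(S < T) = λ_1/(λ_1+λ_2) = 0.0909/0.143782 ≈ 0.6322.

0.6322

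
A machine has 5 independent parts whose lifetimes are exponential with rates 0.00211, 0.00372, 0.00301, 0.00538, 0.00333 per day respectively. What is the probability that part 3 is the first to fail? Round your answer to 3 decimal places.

The time to first failure is exponential with rate Σλ = 0.00211 + 0.00372 + 0.00301 + 0.00538 + 0.00333 = 0.01755.
P(part 3 first) = λ_3/Σλ = 0.00301/0.01755 ≈ 0.172.

0.172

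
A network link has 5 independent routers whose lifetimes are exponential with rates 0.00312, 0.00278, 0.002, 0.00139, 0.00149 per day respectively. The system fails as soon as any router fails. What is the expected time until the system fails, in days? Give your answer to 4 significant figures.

The time to first failure is exponential with rate Σλ = 0.00312 + 0.00278 + 0.002 + 0.00139 + 0.00149 = 0.01078.
E[min] = 1/Σλ = 1/0.01078 = 92.7644 days.

92.76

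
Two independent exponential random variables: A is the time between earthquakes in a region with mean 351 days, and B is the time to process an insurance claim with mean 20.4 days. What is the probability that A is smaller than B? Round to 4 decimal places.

0.0549

λ_1 = 1/351 = 0.002849, λ_2 = 1/20.4 = 0.0490196.
For independent exponentials, P(A < B) = λ_1/(λ_1+λ_2) = 0.002849/0.0518686 ≈ 0.0549.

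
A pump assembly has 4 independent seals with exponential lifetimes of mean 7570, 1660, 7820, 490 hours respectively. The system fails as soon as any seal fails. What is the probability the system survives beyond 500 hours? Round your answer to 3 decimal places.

The first failure time is exponential with rate Σλ_i = 1/7570 + 1/1660 + 1/7820 + 1/490 = 0.0029032 per hour.
P(min > 500) = e^(−0.0029032·500) = e^(−1.4516) ≈ 0.234.

0.234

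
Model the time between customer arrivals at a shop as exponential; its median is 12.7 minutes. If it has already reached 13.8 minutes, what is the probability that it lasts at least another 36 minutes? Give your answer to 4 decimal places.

0.1402

For an exponential, median = ln(2)/λ, so λ = ln 2 / 12.7 = 0.0545785 per minute.
By the memoryless property, P(X > 13.8+36 | X > 13.8) = P(X > 36).
P(X > 36) = e^(−1.9648) ≈ 0.1402.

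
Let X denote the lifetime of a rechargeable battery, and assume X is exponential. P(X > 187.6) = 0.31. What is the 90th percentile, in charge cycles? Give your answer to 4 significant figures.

e^(−λ·187.6) = 0.31 ⇒ λ = −ln(0.31)/187.6 = 0.00624298.
90th percentile: 1 − e^(−λt) = 0.9, t = −ln(0.1)/λ = 368.828 charge cycles.

368.8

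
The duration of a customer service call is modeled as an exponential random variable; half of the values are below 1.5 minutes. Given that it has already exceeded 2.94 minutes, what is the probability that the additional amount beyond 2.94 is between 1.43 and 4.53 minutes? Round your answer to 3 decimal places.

For an exponential, median = ln(2)/λ, so λ = ln 2 / 1.5 = 0.462098 per minute.
Memoryless: the residual past 2.94 is again Exp(λ).
P(1.43 < residual < 4.53) = e^(−λ·1.43) − e^(−λ·4.53) = 0.51644 − 0.12328 ≈ 0.393.

0.393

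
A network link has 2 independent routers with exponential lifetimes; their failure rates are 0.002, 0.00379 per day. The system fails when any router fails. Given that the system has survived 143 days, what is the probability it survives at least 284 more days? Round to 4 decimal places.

0.1931

Time to first failure ~ Exp(Σλ) with Σλ = 0.00579.
By memorylessness, P(T > 143+284 | T > 143) = P(T > 284) = e^(−0.00579·284) ≈ 0.1931.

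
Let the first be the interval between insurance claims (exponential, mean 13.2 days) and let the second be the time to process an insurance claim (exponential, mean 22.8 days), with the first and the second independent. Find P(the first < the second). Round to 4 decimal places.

λ_1 = 1/13.2 = 0.0757576, λ_2 = 1/22.8 = 0.0438596.
For independent exponentials, P(the first < the second) = λ_1/(λ_1+λ_2) = 0.0757576/0.119617 ≈ 0.6333.

0.6333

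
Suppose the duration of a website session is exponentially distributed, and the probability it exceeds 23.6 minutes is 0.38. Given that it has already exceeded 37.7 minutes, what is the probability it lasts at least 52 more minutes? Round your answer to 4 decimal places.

0.1186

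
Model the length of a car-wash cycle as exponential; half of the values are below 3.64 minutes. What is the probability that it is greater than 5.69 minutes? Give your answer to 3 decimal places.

0.338

For an exponential, median = ln(2)/λ, so λ = ln 2 / 3.64 = 0.190425 per minute.
P(X > 5.69) = e^(−λ·5.69) = e^(−1.0835) ≈ 0.338.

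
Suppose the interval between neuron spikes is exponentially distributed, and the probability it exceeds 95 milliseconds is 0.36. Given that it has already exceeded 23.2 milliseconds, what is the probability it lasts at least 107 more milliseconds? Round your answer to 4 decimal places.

From e^(−λ·95) = 0.36, λ = −ln(0.36)/95 = 0.0107542.
Memoryless: P(X > 23.2+107 | X > 23.2) = P(X > 107) = e^(−0.0107542·107) ≈ 0.3164.

0.3164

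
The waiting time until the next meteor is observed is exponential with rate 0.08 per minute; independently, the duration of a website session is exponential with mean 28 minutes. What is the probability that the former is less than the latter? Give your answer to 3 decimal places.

λ_1 = 0.08, λ_2 = 1/28 = 0.0357143.
For independent exponentials, P(the former < the latter) = λ_1/(λ_1+λ_2) = 0.08/0.115714 ≈ 0.691.

0.691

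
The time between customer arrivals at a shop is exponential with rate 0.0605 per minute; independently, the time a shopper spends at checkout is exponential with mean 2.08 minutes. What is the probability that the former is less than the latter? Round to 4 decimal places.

0.1118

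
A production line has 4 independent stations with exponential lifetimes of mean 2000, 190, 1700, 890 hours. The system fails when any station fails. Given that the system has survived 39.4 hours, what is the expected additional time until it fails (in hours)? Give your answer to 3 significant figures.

First-failure rate Σλ = 1/2000 + 1/190 + 1/1700 + 1/890 = 0.00747499.
By memorylessness the expected residual is 1/Σλ = 133.779 hours, regardless of the 39.4 already elapsed.

134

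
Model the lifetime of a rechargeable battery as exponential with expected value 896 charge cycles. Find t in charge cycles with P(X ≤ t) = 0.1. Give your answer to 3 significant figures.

The rate is λ = 1/896 = 0.00111607 per charge cycle.
Set 1 − e^(−λt) = 0.1, so t = −ln(0.9)/λ = 0.10536/0.00111607 ≈ 94.403 charge cycles.

94.4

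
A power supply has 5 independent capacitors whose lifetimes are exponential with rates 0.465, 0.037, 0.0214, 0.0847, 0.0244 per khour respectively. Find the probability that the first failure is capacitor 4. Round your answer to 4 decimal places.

0.1339

The time to first failure is exponential with rate Σλ = 0.465 + 0.037 + 0.0214 + 0.0847 + 0.0244 = 0.6325.
P(capacitor 4 first) = λ_4/Σλ = 0.0847/0.6325 ≈ 0.1339.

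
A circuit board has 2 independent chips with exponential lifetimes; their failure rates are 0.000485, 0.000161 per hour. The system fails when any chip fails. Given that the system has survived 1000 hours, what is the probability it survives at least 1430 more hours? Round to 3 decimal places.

0.397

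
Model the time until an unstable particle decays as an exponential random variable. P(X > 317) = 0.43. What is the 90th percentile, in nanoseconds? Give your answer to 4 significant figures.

e^(−λ·317) = 0.43 ⇒ λ = −ln(0.43)/317 = 0.00266237.
90th percentile: 1 − e^(−λt) = 0.9, t = −ln(0.1)/λ = 864.864 nanoseconds.

864.9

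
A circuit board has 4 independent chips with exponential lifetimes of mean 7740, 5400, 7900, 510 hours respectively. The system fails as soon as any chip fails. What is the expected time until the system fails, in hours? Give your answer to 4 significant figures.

The first failure time is exponential with rate Σλ_i = 1/7740 + 1/5400 + 1/7900 + 1/510 = 0.00240175 per hour.
E[min] = 1/Σλ = 1/0.00240175 = 416.363 hours.

416.4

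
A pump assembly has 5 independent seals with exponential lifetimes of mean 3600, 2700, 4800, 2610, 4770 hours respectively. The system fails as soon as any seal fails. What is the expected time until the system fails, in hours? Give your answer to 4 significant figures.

The first failure time is exponential with rate Σλ_i = 1/3600 + 1/2700 + 1/4800 + 1/2610 + 1/4770 = 0.00144927 per hour.
E[min] = 1/Σλ = 1/0.00144927 = 690.004 hours.

690.0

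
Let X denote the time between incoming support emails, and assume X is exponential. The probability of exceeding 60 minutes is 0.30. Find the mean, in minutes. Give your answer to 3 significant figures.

49.8

e^(−λ·60) = 0.30 ⇒ λ = −ln(0.30)/60 = 0.0200662.
Mean = 1/λ = 49.835 minutes.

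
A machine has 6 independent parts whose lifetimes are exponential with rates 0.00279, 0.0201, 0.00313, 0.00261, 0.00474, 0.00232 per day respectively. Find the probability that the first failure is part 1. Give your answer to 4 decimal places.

The time to first failure is exponential with rate Σλ = 0.00279 + 0.0201 + 0.00313 + 0.00261 + 0.00474 + 0.00232 = 0.03569.
P(part 1 first) = λ_1/Σλ = 0.00279/0.03569 ≈ 0.0782.

0.0782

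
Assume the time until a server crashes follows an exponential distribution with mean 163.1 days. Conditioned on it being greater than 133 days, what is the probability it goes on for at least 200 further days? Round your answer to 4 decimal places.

0.2934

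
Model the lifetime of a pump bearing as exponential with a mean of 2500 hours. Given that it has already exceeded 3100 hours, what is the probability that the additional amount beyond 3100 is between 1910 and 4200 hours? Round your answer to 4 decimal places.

The rate is λ = 1/2500 = 0.0004 per hour.
Memoryless: the residual past 3100 is again Exp(λ).
P(1910 < residual < 4200) = e^(−λ·1910) − e^(−λ·4200) = 0.46580 − 0.18637 ≈ 0.2794.

0.2794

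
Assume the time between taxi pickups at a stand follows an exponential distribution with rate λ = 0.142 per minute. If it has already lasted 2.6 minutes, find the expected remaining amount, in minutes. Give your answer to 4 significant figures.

7.042

By memorylessness, the remaining amount past any threshold is again Exp(λ) with mean 1/λ = 7.04225 minutes.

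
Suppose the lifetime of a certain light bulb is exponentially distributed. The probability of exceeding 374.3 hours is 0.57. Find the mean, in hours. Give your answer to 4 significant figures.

e^(−λ·374.3) = 0.57 ⇒ λ = −ln(0.57)/374.3 = 0.00150179.
Mean = 1/λ = 665.873 hours.

665.9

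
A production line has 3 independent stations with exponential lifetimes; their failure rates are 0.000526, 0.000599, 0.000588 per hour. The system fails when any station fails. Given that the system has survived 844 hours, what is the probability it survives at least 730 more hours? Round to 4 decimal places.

Time to first failure ~ Exp(Σλ) with Σλ = 0.001713.
By memorylessness, P(T > 844+730 | T > 844) = P(T > 730) = e^(−0.001713·730) ≈ 0.2864.

0.2864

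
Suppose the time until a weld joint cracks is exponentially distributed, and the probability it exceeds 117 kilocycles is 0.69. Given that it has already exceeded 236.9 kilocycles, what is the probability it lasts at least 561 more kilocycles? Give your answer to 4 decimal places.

From e^(−λ·117) = 0.69, λ = −ln(0.69)/117 = 0.00317148.
Memoryless: P(X > 236.9+561 | X > 236.9) = P(X > 561) = e^(−0.00317148·561) ≈ 0.1688.

0.1688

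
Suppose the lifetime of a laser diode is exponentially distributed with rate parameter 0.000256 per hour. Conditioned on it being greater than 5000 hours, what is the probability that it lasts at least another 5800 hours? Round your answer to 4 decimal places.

By the memoryless property, P(X > 5000+5800 | X > 5000) = P(X > 5800).
P(X > 5800) = e^(−1.4848) ≈ 0.2265.

0.2265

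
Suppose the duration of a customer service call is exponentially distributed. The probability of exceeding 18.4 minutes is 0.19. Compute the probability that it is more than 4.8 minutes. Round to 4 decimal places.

e^(−λ·18.4) = 0.19 ⇒ λ = −ln(0.19)/18.4 = 0.0902571.
P(X > 4.8) = e^(−0.0902571·4.8) = e^(−0.43323) ≈ 0.6484.

0.6484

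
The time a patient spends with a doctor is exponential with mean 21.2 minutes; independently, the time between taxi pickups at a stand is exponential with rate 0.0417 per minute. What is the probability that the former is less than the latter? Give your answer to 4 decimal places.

0.5308

λ_1 = 1/21.2 = 0.0471698, λ_2 = 0.0417.
For independent exponentials, P(the former < the latter) = λ_1/(λ_1+λ_2) = 0.0471698/0.0888698 ≈ 0.5308.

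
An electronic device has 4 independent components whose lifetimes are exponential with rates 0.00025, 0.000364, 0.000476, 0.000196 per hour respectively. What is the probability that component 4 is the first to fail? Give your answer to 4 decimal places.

The time to first failure is exponential with rate Σλ = 0.00025 + 0.000364 + 0.000476 + 0.000196 = 0.001286.
P(component 4 first) = λ_4/Σλ = 0.000196/0.001286 ≈ 0.1524.

0.1524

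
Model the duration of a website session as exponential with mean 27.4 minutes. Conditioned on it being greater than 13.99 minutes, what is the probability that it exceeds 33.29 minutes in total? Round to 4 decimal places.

The rate is λ = 1/27.4 = 0.0364964 per minute.
The exponential is memoryless, so the remaining time is again Exp(λ): the condition X > 13.99 is irrelevant.
P(X > 19.3) = e^(−0.70438) ≈ 0.4944.

0.4944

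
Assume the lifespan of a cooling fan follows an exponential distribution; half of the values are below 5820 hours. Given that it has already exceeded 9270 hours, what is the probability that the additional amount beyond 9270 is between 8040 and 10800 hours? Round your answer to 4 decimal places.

For an exponential, median = ln(2)/λ, so λ = ln 2 / 5820 = 0.000119097 per hour.
Memoryless: the residual past 9270 is again Exp(λ).
P(8040 < residual < 10800) = e^(−λ·8040) − e^(−λ·10800) = 0.38383 − 0.27630 ≈ 0.1075.

0.1075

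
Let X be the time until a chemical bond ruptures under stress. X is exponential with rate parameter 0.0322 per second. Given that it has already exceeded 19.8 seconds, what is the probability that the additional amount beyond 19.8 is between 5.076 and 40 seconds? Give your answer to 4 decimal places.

Memoryless: the residual past 19.8 is again Exp(λ).
P(5.076 < residual < 40) = e^(−λ·5.076) − e^(−λ·40) = 0.84921 − 0.27582 ≈ 0.5734.

0.5734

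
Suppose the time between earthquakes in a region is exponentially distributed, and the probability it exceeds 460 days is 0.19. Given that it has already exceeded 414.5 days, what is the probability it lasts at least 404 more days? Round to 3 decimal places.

0.233

From e^(−λ·460) = 0.19, λ = −ln(0.19)/460 = 0.00361029.
Memoryless: P(X > 414.5+404 | X > 414.5) = P(X > 404) = e^(−0.00361029·404) ≈ 0.233.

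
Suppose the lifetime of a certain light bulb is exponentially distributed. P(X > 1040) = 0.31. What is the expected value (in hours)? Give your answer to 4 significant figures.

888.0

e^(−λ·1040) = 0.31 ⇒ λ = −ln(0.31)/1040 = 0.00112614.
Mean = 1/λ = 887.991 hours.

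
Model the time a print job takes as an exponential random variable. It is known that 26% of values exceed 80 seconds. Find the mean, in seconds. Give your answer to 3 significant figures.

e^(−λ·80) = 0.26 ⇒ λ = −ln(0.26)/80 = 0.0168384.
Mean = 1/λ = 59.388 seconds.

59.4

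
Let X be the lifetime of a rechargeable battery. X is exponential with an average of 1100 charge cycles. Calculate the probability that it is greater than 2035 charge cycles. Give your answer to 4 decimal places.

The rate is λ = 1/1100 = 0.000909091 per charge cycle.
P(X > 2035) = e^(−λ·2035) = e^(−1.85) ≈ 0.1572.

0.1572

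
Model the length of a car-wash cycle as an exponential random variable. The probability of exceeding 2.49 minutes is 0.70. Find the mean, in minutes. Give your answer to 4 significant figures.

6.981

e^(−λ·2.49) = 0.70 ⇒ λ = −ln(0.70)/2.49 = 0.143243.
Mean = 1/λ = 6.98115 minutes.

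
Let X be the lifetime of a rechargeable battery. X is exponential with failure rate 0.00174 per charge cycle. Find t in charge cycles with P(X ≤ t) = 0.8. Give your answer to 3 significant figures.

Set 1 − e^(−λt) = 0.8, so t = −ln(0.2)/λ = 1.6094/0.00174 ≈ 924.964 charge cycles.

925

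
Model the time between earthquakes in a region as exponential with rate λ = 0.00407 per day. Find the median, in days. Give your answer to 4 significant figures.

170.3

Set 1 − e^(−λt) = 0.5, so t = −ln(0.5)/λ = 0.69315/0.00407 ≈ 170.306 days.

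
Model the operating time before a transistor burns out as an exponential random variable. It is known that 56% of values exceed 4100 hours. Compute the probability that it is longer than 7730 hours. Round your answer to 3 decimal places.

0.335

e^(−λ·4100) = 0.56 ⇒ λ = −ln(0.56)/4100 = 0.000141419.
P(X > 7730) = e^(−0.000141419·7730) = e^(−1.0932) ≈ 0.335.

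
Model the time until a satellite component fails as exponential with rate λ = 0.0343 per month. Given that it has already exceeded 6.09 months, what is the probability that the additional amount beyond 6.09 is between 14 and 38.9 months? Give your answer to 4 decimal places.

Memoryless: the residual past 6.09 is again Exp(λ).
P(14 < residual < 38.9) = e^(−λ·14) − e^(−λ·38.9) = 0.61866 − 0.26335 ≈ 0.3553.

0.3553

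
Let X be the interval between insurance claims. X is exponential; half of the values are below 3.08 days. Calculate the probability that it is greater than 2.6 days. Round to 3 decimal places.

0.557

For an exponential, median = ln(2)/λ, so λ = ln 2 / 3.08 = 0.225048 per day.
P(X > 2.6) = e^(−λ·2.6) = e^(−0.58512) ≈ 0.557.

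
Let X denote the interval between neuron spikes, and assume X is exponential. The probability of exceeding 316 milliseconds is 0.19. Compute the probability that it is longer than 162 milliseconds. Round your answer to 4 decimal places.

0.4268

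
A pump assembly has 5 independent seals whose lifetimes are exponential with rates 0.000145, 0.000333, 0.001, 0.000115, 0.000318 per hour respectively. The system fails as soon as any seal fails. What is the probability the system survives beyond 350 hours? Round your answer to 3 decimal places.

0.512

The time to first failure is exponential with rate Σλ = 0.000145 + 0.000333 + 0.001 + 0.000115 + 0.000318 = 0.001911.
P(min > 350) = e^(−0.001911·350) = e^(−0.66885) ≈ 0.512.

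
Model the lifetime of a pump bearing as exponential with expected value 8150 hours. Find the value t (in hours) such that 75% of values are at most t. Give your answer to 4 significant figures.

11300

The rate is λ = 1/8150 = 0.000122699 per hour.
Set 1 − e^(−λt) = 0.75, so t = −ln(0.25)/λ = 1.3863/0.000122699 ≈ 11298.3 hours.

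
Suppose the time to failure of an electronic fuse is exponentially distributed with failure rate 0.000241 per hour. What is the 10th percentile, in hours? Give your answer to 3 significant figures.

437

Set 1 − e^(−λt) = 0.1, so t = −ln(0.9)/λ = 0.10536/0.000241 ≈ 437.181 hours.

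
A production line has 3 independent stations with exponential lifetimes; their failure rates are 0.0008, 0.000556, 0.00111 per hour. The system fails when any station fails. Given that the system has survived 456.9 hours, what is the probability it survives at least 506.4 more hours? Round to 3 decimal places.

0.287

Time to first failure ~ Exp(Σλ) with Σλ = 0.002466.
By memorylessness, P(T > 456.9+506.4 | T > 456.9) = P(T > 506.4) = e^(−0.002466·506.4) ≈ 0.287.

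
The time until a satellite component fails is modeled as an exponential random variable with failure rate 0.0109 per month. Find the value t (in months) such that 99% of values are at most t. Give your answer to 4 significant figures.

422.5

Set 1 − e^(−λt) = 0.99, so t = −ln(0.01)/λ = 4.6052/0.0109 ≈ 422.493 months.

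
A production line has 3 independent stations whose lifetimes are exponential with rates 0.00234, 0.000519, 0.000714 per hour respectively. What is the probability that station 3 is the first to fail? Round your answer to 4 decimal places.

The time to first failure is exponential with rate Σλ = 0.00234 + 0.000519 + 0.000714 = 0.003573.
P(station 3 first) = λ_3/Σλ = 0.000714/0.003573 ≈ 0.1998.

0.1998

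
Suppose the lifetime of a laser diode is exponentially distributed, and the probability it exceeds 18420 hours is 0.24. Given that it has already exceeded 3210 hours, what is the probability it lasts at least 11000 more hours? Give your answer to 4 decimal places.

0.4265

From e^(−λ·18420) = 0.24, λ = −ln(0.24)/18420 = 0.0000774765.
Memoryless: P(X > 3210+11000 | X > 3210) = P(X > 11000) = e^(−0.0000774765·11000) ≈ 0.4265.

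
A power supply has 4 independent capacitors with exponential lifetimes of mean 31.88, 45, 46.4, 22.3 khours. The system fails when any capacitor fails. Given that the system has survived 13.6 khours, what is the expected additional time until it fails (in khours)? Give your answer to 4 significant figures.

8.334

First-failure rate Σλ = 1/31.88 + 1/45 + 1/46.4 + 1/22.3 = 0.119985.
By memorylessness the expected residual is 1/Σλ = 8.3344 khours, regardless of the 13.6 already elapsed.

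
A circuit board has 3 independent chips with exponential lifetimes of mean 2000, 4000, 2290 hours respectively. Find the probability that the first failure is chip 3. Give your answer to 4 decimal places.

Rates: λ_i = 1/mean_i → 0.0005, 0.00025, 0.000436681; Σλ = 0.00118668.
P(chip 3 first) = λ_3/Σλ = 0.000436681/0.00118668 ≈ 0.3680.

0.3680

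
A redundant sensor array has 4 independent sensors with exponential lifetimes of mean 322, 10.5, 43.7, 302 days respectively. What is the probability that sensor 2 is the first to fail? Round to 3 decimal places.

0.765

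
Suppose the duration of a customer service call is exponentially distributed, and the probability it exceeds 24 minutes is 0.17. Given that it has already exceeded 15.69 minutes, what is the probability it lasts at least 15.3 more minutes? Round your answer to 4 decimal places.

0.3232

From e^(−λ·24) = 0.17, λ = −ln(0.17)/24 = 0.0738315.
Memoryless: P(X > 15.69+15.3 | X > 15.69) = P(X > 15.3) = e^(−0.0738315·15.3) ≈ 0.3232.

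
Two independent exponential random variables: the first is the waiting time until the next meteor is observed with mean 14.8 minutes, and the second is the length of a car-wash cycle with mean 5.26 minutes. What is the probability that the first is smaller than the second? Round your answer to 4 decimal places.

0.2622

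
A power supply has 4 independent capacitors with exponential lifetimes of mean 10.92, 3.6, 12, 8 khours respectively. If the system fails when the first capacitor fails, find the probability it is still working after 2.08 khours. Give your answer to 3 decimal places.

0.301

The first failure time is exponential with rate Σλ_i = 1/10.92 + 1/3.6 + 1/12 + 1/8 = 0.577686 per khour.
P(min > 2.08) = e^(−0.577686·2.08) = e^(−1.2016) ≈ 0.301.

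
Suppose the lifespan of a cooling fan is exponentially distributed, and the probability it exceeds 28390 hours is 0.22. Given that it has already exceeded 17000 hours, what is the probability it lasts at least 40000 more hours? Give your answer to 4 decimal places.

0.1184

From e^(−λ·28390) = 0.22, λ = −ln(0.22)/28390 = 0.0000533331.
Memoryless: P(X > 17000+40000 | X > 17000) = P(X > 40000) = e^(−0.0000533331·40000) ≈ 0.1184.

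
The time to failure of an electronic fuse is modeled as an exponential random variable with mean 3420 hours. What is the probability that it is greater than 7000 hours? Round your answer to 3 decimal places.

The rate is λ = 1/3420 = 0.000292398 per hour.
P(X > 7000) = e^(−λ·7000) = e^(−2.0468) ≈ 0.129.

0.129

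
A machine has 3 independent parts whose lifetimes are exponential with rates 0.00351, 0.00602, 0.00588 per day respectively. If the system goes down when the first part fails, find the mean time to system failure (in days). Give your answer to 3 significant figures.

The time to first failure is exponential with rate Σλ = 0.00351 + 0.00602 + 0.00588 = 0.01541.
E[min] = 1/Σλ = 1/0.01541 = 64.8929 days.

64.9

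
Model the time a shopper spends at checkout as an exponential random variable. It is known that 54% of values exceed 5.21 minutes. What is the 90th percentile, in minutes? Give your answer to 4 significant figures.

19.47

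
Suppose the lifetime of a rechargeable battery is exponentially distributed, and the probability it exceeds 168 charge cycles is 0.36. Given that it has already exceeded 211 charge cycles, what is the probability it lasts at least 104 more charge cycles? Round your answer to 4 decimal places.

From e^(−λ·168) = 0.36, λ = −ln(0.36)/168 = 0.00608126.
Memoryless: P(X > 211+104 | X > 211) = P(X > 104) = e^(−0.00608126·104) ≈ 0.5313.

0.5313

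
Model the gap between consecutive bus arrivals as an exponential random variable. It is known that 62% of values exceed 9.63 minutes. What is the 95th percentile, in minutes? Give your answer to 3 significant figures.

e^(−λ·9.63) = 0.62 ⇒ λ = −ln(0.62)/9.63 = 0.0496403.
95th percentile: 1 − e^(−λt) = 0.95, t = −ln(0.05)/λ = 60.3488 minutes.

60.3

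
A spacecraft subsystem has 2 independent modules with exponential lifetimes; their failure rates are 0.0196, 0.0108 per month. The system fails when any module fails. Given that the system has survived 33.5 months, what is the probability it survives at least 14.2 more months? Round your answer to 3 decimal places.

0.649

Time to first failure ~ Exp(Σλ) with Σλ = 0.0304.
By memorylessness, P(T > 33.5+14.2 | T > 33.5) = P(T > 14.2) = e^(−0.0304·14.2) ≈ 0.649.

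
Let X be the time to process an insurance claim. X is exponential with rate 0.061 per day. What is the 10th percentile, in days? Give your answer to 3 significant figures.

Set 1 − e^(−λt) = 0.1, so t = −ln(0.9)/λ = 0.10536/0.061 ≈ 1.72722 days.

1.73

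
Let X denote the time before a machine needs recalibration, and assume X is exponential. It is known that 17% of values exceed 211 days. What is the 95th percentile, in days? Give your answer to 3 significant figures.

357

e^(−λ·211) = 0.17 ⇒ λ = −ln(0.17)/211 = 0.0083979.
95th percentile: 1 − e^(−λt) = 0.95, t = −ln(0.05)/λ = 356.724 days.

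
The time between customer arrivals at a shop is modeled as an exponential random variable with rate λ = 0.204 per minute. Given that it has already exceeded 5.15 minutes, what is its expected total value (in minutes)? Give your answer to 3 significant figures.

10.1

By memorylessness, E[X | X > 5.15] = 5.15 + 1/λ = 5.15 + 4.90196 = 10.052 minutes.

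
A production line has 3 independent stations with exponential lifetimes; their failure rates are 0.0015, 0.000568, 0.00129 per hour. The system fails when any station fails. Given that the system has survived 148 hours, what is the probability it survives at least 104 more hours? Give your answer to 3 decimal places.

0.705

Time to first failure ~ Exp(Σλ) with Σλ = 0.003358.
By memorylessness, P(T > 148+104 | T > 148) = P(T > 104) = e^(−0.003358·104) ≈ 0.705.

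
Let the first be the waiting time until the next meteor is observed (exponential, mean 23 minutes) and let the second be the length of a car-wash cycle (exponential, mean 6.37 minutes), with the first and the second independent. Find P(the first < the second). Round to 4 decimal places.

0.2169

λ_1 = 1/23 = 0.0434783, λ_2 = 1/6.37 = 0.156986.
For independent exponentials, P(the first < the second) = λ_1/(λ_1+λ_2) = 0.0434783/0.200464 ≈ 0.2169.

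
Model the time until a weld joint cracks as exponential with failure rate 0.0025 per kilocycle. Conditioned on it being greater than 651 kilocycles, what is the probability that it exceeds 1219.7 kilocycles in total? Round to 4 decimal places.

0.2413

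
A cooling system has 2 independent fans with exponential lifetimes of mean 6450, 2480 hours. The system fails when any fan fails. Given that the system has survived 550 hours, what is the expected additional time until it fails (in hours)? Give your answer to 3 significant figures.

First-failure rate Σλ = 1/6450 + 1/2480 = 0.000558265.
By memorylessness the expected residual is 1/Σλ = 1791.27 hours, regardless of the 550 already elapsed.

1790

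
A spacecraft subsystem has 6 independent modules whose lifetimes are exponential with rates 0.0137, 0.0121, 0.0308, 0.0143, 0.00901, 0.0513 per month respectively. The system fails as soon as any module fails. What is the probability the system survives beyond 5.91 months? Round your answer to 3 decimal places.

0.460

The time to first failure is exponential with rate Σλ = 0.0137 + 0.0121 + 0.0308 + 0.0143 + 0.00901 + 0.0513 = 0.13121.
P(min > 5.91) = e^(−0.13121·5.91) = e^(−0.77545) ≈ 0.460.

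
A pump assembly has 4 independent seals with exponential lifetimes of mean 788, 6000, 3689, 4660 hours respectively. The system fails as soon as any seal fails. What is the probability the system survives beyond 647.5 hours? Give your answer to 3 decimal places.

0.288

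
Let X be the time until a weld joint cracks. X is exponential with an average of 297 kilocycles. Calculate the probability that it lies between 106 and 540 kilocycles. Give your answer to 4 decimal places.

The rate is λ = 1/297 = 0.003367 per kilocycle.
P(106 < X < 540) = e^(−λ·106) − e^(−λ·540) = 0.69984 − 0.16232 ≈ 0.5375.

0.5375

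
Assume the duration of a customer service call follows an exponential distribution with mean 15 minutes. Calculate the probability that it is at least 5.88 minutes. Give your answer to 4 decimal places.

0.6757

The rate is λ = 1/15 = 0.0666667 per minute.
P(X > 5.88) = e^(−λ·5.88) = e^(−0.392) ≈ 0.6757.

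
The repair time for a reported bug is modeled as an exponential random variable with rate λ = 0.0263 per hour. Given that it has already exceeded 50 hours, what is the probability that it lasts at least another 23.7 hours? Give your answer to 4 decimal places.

0.5362

The exponential is memoryless, so the remaining time is again Exp(λ): the condition X > 50 is irrelevant.
P(X > 23.7) = e^(−0.62331) ≈ 0.5362.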